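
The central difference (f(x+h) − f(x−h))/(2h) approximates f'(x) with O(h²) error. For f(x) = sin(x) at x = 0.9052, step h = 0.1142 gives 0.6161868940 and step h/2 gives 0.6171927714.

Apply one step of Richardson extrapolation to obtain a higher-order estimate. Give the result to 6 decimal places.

With r = 2 the leading error scales as h^2, so the weight is 2^2 = 4.
4*0.6171927714 − 0.6161868940 = 1.8525841916
Denominator 4 − 1 = 3.
(4*0.6171927714 − 0.6161868940)/(4 − 1) = 0.6175280639
Gap between inputs: 1.006e-03; correction applied: +0.0003352925.

0.617528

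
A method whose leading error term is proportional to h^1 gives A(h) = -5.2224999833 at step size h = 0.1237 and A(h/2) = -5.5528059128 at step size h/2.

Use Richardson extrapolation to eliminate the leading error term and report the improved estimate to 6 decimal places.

Leading term ∝ h^1; use weight 2 = 2^1.
Weighted: (-11.1056118256) − (-5.2224999833) = -5.8831118423
Denominator 2 − 1 = 1.
(-5.8831118423) ÷ 1 = -5.8831118423
Correction |R − A(h/2)| = 3.303e-01; gap |A(h/2) − A(h)| = 3.303e-01.

-5.883112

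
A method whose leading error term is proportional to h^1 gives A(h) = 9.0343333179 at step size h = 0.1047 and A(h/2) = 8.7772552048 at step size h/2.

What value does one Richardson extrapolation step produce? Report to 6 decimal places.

Leading term ∝ h^1; use weight 2 = 2^1.
Difference of the inputs: 8.7772552048 − 9.0343333179 = -0.2570781131
Correction (A(h/2) − A(h))/(2 − 1) = (-0.2570781131)/1 = -0.2570781131
R = 8.7772552048 − 0.2570781131 = 8.5201770917

8.520177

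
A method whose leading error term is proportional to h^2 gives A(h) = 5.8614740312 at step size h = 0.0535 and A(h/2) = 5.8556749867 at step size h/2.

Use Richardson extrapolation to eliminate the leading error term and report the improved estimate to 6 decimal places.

5.853742

Method order is 2; weight 2^2 = 4.
Weighted: 23.4226999468 − 5.8614740312 = 17.5612259156
17.5612259156 ÷ 3 = 5.8537419719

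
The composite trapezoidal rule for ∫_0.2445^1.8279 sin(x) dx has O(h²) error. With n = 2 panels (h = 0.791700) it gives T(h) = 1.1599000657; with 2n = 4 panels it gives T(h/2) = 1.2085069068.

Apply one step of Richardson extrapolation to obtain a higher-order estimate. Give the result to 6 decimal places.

1.224709

r = 2, so 2^r = 4.
Weighted: 4.8340276272 − 1.1599000657 = 3.6741275615
Extrapolated: 3.6741275615 / 3 = 1.2247091872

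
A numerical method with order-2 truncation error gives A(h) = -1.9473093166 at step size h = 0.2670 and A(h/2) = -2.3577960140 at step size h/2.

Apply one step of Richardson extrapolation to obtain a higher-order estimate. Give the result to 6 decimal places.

-2.494625

The method has order 2: 2^2 = 4.
4 × (-2.3577960140) = -9.4311840560; (-9.4311840560) − (-1.9473093166) = -7.4838747394
Divide by 2^2 − 1 = 3.
R = (-7.4838747394)/3 = -2.4946249131
Shift from A(h/2): −0.1368288991.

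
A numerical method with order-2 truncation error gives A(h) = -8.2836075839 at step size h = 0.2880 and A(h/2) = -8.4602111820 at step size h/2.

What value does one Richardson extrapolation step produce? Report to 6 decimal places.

r = 2, so 2^r = 4.
4·(-8.4602111820) − (-8.2836075839) = -25.5572371441
R = (-25.5572371441)/3 = -8.5190790480

-8.519079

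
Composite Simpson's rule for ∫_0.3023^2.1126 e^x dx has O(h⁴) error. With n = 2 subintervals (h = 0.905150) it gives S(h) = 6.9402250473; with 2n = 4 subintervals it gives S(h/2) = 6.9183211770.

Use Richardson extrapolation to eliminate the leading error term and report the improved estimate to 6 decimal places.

Error is O(h^4); halving h shrinks it by 2^4 = 16.
Top: 16(6.9183211770) − (6.9402250473) = 103.7529137847
Divide by 2^4 − 1 = 15.
R = 103.7529137847/15 = 6.9168609190

6.916861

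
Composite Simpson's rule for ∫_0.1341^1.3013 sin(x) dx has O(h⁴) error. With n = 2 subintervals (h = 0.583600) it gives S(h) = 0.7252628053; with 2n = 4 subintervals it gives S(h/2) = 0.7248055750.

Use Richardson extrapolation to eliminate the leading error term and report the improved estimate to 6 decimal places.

Leading term ∝ h^4; use weight 16 = 2^4.
Numerator 16×A(h/2) − A(h) = 16×0.7248055750 − 0.7252628053 = 10.8716263947
Denominator 16 − 1 = 15.
(16×0.7248055750 − 0.7252628053)/(16 − 1) = 0.7247750930

0.724775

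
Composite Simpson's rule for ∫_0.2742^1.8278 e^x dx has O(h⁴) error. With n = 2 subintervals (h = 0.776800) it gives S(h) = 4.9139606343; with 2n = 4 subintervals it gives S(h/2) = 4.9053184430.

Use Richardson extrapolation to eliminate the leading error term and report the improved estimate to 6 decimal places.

4.904742

With r = 4 the leading error scales as h^4, so the weight is 2^4 = 16.
16×4.9053184430 = 78.4850950880; 78.4850950880 − 4.9139606343 = 73.5711344537
(16×4.9053184430 − 4.9139606343)/(16 − 1) = 4.9047422969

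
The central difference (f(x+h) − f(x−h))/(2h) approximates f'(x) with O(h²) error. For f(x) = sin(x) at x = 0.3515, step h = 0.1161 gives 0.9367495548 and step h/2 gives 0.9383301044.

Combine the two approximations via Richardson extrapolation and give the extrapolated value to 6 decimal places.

0.938857

The method has order 2: 2^2 = 4.
Top: 4(0.9383301044) − (0.9367495548) = 2.8165708628
(4×0.9383301044 − 0.9367495548)/(4 − 1) = 0.9388569543
Correction |R − A(h/2)| = 5.268e-04; gap |A(h/2) − A(h)| = 1.581e-03.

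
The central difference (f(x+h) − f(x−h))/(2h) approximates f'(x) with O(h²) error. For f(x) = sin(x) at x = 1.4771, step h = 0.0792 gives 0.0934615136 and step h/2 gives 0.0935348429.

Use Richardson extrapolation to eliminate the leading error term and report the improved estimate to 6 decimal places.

0.093559

Error is O(h^2); halving h shrinks it by 2^2 = 4.
Top: 4(0.0935348429) − (0.0934615136) = 0.2806778580
Divide by 2^2 − 1 = 3.
Result: 0.0935592860
Gap between inputs: 7.333e-05; correction applied: +0.0000244431.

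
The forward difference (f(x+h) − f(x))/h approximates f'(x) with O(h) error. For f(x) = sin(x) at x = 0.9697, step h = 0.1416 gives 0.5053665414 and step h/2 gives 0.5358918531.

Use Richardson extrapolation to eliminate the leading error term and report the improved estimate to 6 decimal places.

0.566417

Leading term ∝ h^1; use weight 2 = 2^1.
A(h/2) − A(h) = 0.5358918531 − 0.5053665414 = 0.0305253117
Correction (A(h/2) − A(h))/(2 − 1) = 0.0305253117/1 = 0.0305253117
R = A(h/2) + (A(h/2) − A(h))/1 = 0.5358918531 + 0.0305253117 = 0.5664171648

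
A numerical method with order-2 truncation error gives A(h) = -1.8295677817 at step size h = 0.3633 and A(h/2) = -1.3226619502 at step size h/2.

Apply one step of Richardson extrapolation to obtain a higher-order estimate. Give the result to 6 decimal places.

Leading term ∝ h^2; use weight 4 = 2^2.
Weighted: (-5.2906478008) − (-1.8295677817) = -3.4610800191
Extrapolated: (-3.4610800191) / 3 = -1.1536933397
Gap between inputs: 5.069e-01; correction applied: +0.1689686105.

-1.153693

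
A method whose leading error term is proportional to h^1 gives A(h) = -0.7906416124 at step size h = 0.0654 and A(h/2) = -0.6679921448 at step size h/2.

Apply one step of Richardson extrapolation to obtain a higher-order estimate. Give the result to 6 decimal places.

-0.545343

With r = 1 the leading error scales as h^1, so the weight is 2^1 = 2.
2 × (-0.6679921448) − (-0.7906416124) = -0.5453426772
Divide by 2^1 − 1 = 1.
(2 × (-0.6679921448) − (-0.7906416124))/(2 − 1) = -0.5453426772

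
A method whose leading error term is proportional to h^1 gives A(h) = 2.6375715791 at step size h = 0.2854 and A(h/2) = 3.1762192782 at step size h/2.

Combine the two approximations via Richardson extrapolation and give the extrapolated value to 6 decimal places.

Order 1 gives 2^r = 2 and 2^r − 1 = 1.
2 × 3.1762192782 − 2.6375715791 = 3.7148669773
Divide by 2^1 − 1 = 1.
So the Richardson estimate is 3.7148669773.
Correction |R − A(h/2)| = 5.386e-01; gap |A(h/2) − A(h)| = 5.386e-01.

3.714867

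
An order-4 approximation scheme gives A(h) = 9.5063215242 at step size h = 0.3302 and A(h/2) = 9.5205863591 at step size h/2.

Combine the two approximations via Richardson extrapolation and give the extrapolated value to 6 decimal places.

r = 4, so 2^r = 16.
16·9.5205863591 − 9.5063215242 = 142.8230602214
Divide by 2^4 − 1 = 15.
Result: 9.5215373481
Shift from A(h/2): +0.0009509890.

9.521537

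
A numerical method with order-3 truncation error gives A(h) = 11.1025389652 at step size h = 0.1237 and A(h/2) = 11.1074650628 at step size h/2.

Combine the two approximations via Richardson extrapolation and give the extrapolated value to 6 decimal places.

11.108169

Leading term ∝ h^3; use weight 8 = 2^3.
A(h/2) − A(h) = 11.1074650628 − 11.1025389652 = 0.0049260976
Divide by 2^3 − 1 = 7: 0.0049260976/7 = 0.0007037282
R = 11.1074650628 + 0.0007037282 = 11.1081687910
Shift from A(h/2): +0.0007037282.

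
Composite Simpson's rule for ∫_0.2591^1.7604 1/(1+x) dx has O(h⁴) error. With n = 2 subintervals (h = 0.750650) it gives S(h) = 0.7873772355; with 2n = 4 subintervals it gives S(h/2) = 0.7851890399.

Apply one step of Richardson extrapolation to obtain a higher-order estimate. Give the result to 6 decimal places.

0.785043

With r = 4 the leading error scales as h^4, so the weight is 2^4 = 16.
16*0.7851890399 = 12.5630246384; subtract 0.7873772355 → 11.7756474029
R = 11.7756474029/15 = 0.7850431602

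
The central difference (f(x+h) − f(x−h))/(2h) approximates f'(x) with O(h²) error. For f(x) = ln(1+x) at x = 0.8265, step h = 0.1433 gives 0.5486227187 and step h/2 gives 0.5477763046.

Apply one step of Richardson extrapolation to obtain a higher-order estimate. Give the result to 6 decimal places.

0.547494

With r = 2 the leading error scales as h^2, so the weight is 2^2 = 4.
Numerator 4 × A(h/2) − A(h) = 4 × 0.5477763046 − 0.5486227187 = 1.6424824997
Extrapolated: 1.6424824997 / 3 = 0.5474941666
Correction |R − A(h/2)| = 2.821e-04; gap |A(h/2) − A(h)| = 8.464e-04.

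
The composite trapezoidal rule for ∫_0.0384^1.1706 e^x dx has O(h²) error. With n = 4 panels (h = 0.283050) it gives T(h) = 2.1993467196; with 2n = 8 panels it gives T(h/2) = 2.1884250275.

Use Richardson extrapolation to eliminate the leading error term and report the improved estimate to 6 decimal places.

r = 2: numerator weight 4, denominator 3.
2^2 × A(h/2) = 8.7537001100; minus A(h) gives 6.5543533904.
Denominator 4 − 1 = 3.
R = 6.5543533904/3 = 2.1847844635

2.184784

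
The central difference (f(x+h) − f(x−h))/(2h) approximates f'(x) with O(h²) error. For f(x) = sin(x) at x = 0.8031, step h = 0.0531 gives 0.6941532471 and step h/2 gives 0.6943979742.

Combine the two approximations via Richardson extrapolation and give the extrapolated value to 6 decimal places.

0.694480

Leading term ∝ h^2; use weight 4 = 2^2.
4*0.6943979742 = 2.7775918968; subtract 0.6941532471 → 2.0834386497
Divide by 2^2 − 1 = 3.
Result: 0.6944795499
Correction |R − A(h/2)| = 8.158e-05; gap |A(h/2) − A(h)| = 2.447e-04.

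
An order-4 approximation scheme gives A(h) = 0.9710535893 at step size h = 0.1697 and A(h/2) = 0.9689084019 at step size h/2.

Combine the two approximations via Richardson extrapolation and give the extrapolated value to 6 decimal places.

0.968765

Error is O(h^4); halving h shrinks it by 2^4 = 16.
16*0.9689084019 = 15.5025344304; 15.5025344304 − 0.9710535893 = 14.5314808411
R = 14.5314808411/15 = 0.9687653894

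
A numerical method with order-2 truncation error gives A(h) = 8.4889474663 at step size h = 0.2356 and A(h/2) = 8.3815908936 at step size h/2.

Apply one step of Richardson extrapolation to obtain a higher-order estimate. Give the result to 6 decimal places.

r = 2: numerator weight 4, denominator 3.
Numerator 4·A(h/2) − A(h) = 4·8.3815908936 − 8.4889474663 = 25.0374161081
R = 25.0374161081/3 = 8.3458053694

8.345805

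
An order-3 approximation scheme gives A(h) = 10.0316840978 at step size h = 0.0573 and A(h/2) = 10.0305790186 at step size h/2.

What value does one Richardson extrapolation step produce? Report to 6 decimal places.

r = 3: numerator weight 8, denominator 7.
Difference of the inputs: 10.0305790186 − 10.0316840978 = -0.0011050792
Correction (A(h/2) − A(h))/(8 − 1) = (-0.0011050792)/7 = -0.0001578685
R = 10.0305790186 − 0.0001578685 = 10.0304211501

10.030421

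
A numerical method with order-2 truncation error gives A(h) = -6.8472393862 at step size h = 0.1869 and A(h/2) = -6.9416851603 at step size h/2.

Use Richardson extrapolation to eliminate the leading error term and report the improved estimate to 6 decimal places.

-6.973167

r = 2, so 2^r = 4.
2^2×A(h/2) = -27.7667406412; minus A(h) gives -20.9195012550.
(-20.9195012550) ÷ 3 = -6.9731670850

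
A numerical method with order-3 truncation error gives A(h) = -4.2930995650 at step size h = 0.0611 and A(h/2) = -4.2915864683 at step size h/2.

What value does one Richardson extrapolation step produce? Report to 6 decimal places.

r = 3, so 2^r = 8.
Weighted: (-34.3326917464) − (-4.2930995650) = -30.0395921814
Denominator 8 − 1 = 7.
Extrapolated: (-30.0395921814) / 7 = -4.2913703116
Shift from A(h/2): +0.0002161567.

-4.291370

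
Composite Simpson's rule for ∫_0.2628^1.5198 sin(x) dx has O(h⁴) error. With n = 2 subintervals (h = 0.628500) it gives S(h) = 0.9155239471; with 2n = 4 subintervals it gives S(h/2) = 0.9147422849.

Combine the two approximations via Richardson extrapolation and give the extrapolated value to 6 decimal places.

The method has order 4: 2^4 = 16.
2^4·A(h/2) = 14.6358765584; minus A(h) gives 13.7203526113.
Denominator 16 − 1 = 15.
So the Richardson estimate is 0.9146901741.

0.914690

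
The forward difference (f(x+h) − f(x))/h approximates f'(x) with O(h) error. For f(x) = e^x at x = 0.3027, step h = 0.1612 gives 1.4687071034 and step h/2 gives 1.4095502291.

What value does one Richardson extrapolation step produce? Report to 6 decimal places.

Method order is 1; weight 2^1 = 2.
Numerator 2×A(h/2) − A(h) = 2×1.4095502291 − 1.4687071034 = 1.3503933548
1.3503933548 ÷ 1 = 1.3503933548
Shift from A(h/2): −0.0591568743.

1.350393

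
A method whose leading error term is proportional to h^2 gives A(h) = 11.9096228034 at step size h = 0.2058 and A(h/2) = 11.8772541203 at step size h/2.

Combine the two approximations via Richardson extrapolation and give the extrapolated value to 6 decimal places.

The method has order 2: 2^2 = 4.
Weighted: 47.5090164812 − 11.9096228034 = 35.5993936778
R = 35.5993936778/3 = 11.8664645593

11.866465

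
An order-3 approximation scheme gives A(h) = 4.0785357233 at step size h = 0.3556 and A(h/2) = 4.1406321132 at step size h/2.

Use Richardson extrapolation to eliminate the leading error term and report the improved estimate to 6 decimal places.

The method has order 3: 2^3 = 8.
Numerator 8 × A(h/2) − A(h) = 8 × 4.1406321132 − 4.0785357233 = 29.0465211823
Denominator 8 − 1 = 7.
Extrapolated: 29.0465211823 / 7 = 4.1495030260

4.149503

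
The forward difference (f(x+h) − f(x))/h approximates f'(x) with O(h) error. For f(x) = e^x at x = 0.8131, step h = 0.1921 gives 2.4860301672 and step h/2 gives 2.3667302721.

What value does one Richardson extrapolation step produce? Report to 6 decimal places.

2.247430

With r = 1 the leading error scales as h^1, so the weight is 2^1 = 2.
Numerator 2·A(h/2) − A(h) = 2·2.3667302721 − 2.4860301672 = 2.2474303770
Denominator 2 − 1 = 1.
Result: 2.2474303770
Shift from A(h/2): −0.1192998951.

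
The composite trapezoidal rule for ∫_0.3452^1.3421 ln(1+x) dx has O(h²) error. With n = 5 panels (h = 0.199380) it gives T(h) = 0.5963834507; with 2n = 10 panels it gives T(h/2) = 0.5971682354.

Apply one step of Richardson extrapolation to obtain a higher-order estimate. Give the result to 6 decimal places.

0.597430

r = 2: numerator weight 4, denominator 3.
Difference of the inputs: 0.5971682354 − 0.5963834507 = 0.0007847847
Divide by 2^2 − 1 = 3: 0.0007847847/3 = 0.0002615949
R = A(h/2) + (A(h/2) − A(h))/3 = 0.5971682354 + 0.0002615949 = 0.5974298303
Correction |R − A(h/2)| = 2.616e-04; gap |A(h/2) − A(h)| = 7.848e-04.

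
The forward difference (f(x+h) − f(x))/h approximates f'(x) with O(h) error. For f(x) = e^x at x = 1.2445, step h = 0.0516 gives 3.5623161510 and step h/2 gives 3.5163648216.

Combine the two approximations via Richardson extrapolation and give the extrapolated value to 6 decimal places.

Order 1 gives 2^r = 2 and 2^r − 1 = 1.
Numerator 2·A(h/2) − A(h) = 2·3.5163648216 − 3.5623161510 = 3.4704134922
(2·3.5163648216 − 3.5623161510)/(2 − 1) = 3.4704134922

3.470413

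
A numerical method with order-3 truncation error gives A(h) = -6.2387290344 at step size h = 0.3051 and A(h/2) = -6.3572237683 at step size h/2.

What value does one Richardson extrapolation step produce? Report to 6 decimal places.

-6.374152

r = 3, so 2^r = 8.
8*(-6.3572237683) = -50.8577901464; subtract (-6.2387290344) → -44.6190611120
Divide by 2^3 − 1 = 7.
Extrapolated: (-44.6190611120) / 7 = -6.3741515874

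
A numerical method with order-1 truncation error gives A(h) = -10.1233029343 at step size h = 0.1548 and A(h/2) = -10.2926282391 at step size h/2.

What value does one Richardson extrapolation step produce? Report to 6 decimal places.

r = 1, so 2^r = 2.
Difference of the inputs: -10.2926282391 − (-10.1233029343) = -0.1693253048
Divide by 2^1 − 1 = 1: (-0.1693253048)/1 = -0.1693253048
R = A(h/2) + (A(h/2) − A(h))/1 = -10.2926282391 − 0.1693253048 = -10.4619535439

-10.461954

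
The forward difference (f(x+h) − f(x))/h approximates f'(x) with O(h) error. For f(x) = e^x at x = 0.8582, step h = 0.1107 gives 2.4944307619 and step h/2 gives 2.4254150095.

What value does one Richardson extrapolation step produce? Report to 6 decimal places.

2.356399

r = 1: numerator weight 2, denominator 1.
Top: 2(2.4254150095) − (2.4944307619) = 2.3563992571
Denominator 2 − 1 = 1.
So the Richardson estimate is 2.3563992571.
Correction |R − A(h/2)| = 6.902e-02; gap |A(h/2) − A(h)| = 6.902e-02.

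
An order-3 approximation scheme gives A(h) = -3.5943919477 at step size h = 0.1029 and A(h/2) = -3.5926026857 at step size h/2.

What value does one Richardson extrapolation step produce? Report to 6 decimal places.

-3.592347

Error is O(h^3); halving h shrinks it by 2^3 = 8.
8*(-3.5926026857) − (-3.5943919477) = -25.1464295379
Extrapolated: (-25.1464295379) / 7 = -3.5923470768
Shift from A(h/2): +0.0002556089.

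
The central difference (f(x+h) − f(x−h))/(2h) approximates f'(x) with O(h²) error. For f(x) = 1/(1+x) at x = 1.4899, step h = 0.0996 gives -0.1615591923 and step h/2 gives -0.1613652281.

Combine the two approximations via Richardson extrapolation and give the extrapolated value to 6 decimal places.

The method has order 2: 2^2 = 4.
2^2 × A(h/2) = -0.6454609124; minus A(h) gives -0.4839017201.
Divide by 2^2 − 1 = 3.
Result: -0.1613005734
Correction |R − A(h/2)| = 6.465e-05; gap |A(h/2) − A(h)| = 1.940e-04.

-0.161301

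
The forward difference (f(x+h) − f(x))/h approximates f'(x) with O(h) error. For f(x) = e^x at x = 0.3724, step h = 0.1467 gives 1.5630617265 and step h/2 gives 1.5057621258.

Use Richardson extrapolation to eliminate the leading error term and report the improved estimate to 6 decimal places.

1.448463

The method has order 1: 2^1 = 2.
2×1.5057621258 − 1.5630617265 = 1.4484625251
(2×1.5057621258 − 1.5630617265)/(2 − 1) = 1.4484625251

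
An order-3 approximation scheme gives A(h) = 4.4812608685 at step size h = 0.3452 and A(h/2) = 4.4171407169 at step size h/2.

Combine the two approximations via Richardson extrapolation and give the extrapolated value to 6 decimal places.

4.407981

Order 3 gives 2^r = 8 and 2^r − 1 = 7.
Weighted: 35.3371257352 − 4.4812608685 = 30.8558648667
Denominator 8 − 1 = 7.
Result: 4.4079806952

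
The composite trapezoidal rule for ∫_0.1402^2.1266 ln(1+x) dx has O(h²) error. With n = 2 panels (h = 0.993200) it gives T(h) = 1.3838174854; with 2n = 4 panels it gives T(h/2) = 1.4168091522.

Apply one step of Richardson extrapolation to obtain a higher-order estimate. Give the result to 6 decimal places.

1.427806

Error is O(h^2); halving h shrinks it by 2^2 = 4.
A(h/2) − A(h) = 1.4168091522 − 1.3838174854 = 0.0329916668
Divide by 2^2 − 1 = 3: 0.0329916668/3 = 0.0109972223
R = 1.4168091522 + 0.0109972223 = 1.4278063745
Correction |R − A(h/2)| = 1.100e-02; gap |A(h/2) − A(h)| = 3.299e-02.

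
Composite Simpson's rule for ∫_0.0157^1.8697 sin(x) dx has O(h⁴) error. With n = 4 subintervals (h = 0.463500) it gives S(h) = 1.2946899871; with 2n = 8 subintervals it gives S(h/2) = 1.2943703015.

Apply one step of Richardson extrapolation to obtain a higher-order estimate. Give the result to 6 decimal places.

1.294349

Order 4 gives 2^r = 16 and 2^r − 1 = 15.
16·1.2943703015 = 20.7099248240; subtract 1.2946899871 → 19.4152348369
(16·1.2943703015 − 1.2946899871)/(16 − 1) = 1.2943489891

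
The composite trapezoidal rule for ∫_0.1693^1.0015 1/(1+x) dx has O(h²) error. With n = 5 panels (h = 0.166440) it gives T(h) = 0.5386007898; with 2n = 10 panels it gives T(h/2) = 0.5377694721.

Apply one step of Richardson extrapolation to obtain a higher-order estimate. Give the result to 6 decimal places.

0.537492

With r = 2 the leading error scales as h^2, so the weight is 2^2 = 4.
4×0.5377694721 − 0.5386007898 = 1.6124770986
(4×0.5377694721 − 0.5386007898)/(4 − 1) = 0.5374923662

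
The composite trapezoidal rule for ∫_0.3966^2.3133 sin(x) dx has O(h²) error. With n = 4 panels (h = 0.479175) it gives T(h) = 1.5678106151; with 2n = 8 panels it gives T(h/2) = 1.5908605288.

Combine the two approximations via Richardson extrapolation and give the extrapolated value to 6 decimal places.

r = 2: numerator weight 4, denominator 3.
Numerator 4·A(h/2) − A(h) = 4·1.5908605288 − 1.5678106151 = 4.7956315001
R = 4.7956315001/3 = 1.5985438334

1.598544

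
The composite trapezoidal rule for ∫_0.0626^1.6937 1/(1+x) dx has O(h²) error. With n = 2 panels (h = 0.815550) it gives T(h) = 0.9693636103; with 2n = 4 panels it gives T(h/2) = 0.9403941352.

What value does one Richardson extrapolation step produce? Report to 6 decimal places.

The method has order 2: 2^2 = 4.
2^2*A(h/2) = 3.7615765408; minus A(h) gives 2.7922129305.
Extrapolated: 2.7922129305 / 3 = 0.9307376435
Shift from A(h/2): −0.0096564917.

0.930738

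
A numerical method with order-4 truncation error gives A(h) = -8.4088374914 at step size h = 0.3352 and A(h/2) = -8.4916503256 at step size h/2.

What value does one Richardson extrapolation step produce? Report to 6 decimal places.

Leading term ∝ h^4; use weight 16 = 2^4.
Weighted: (-135.8664052096) − (-8.4088374914) = -127.4575677182
Extrapolated: (-127.4575677182) / 15 = -8.4971711812
Shift from A(h/2): −0.0055208556.

-8.497171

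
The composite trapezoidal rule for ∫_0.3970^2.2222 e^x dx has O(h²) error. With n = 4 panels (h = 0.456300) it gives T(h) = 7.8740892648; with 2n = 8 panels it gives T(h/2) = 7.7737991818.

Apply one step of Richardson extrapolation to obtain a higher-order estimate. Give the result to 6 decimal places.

Order 2 gives 2^r = 4 and 2^r − 1 = 3.
4*7.7737991818 = 31.0951967272; subtract 7.8740892648 → 23.2211074624
Extrapolated: 23.2211074624 / 3 = 7.7403691541
Correction |R − A(h/2)| = 3.343e-02; gap |A(h/2) − A(h)| = 1.003e-01.

7.740369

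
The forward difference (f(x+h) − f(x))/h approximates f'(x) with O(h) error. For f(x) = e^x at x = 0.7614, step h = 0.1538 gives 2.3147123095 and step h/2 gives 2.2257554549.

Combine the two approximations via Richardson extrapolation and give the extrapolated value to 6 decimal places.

r = 1, so 2^r = 2.
Top: 2(2.2257554549) − (2.3147123095) = 2.1367986003
Denominator 2 − 1 = 1.
Extrapolated: 2.1367986003 / 1 = 2.1367986003

2.136799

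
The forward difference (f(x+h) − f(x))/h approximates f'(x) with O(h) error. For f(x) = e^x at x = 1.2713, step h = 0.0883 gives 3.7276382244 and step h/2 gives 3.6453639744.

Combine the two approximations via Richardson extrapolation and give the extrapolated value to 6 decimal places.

Method order is 1; weight 2^1 = 2.
Difference of the inputs: 3.6453639744 − 3.7276382244 = -0.0822742500
Correction (A(h/2) − A(h))/(2 − 1) = (-0.0822742500)/1 = -0.0822742500
R = 3.6453639744 − 0.0822742500 = 3.5630897244
Correction |R − A(h/2)| = 8.227e-02; gap |A(h/2) − A(h)| = 8.227e-02.

3.563090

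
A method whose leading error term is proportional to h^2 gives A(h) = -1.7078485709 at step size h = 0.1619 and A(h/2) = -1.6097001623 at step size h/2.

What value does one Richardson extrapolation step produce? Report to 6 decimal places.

-1.576984

Error is O(h^2); halving h shrinks it by 2^2 = 4.
2^2 × A(h/2) = -6.4388006492; minus A(h) gives -4.7309520783.
Divide by 2^2 − 1 = 3.
So the Richardson estimate is -1.5769840261.
Gap between inputs: 9.815e-02; correction applied: +0.0327161362.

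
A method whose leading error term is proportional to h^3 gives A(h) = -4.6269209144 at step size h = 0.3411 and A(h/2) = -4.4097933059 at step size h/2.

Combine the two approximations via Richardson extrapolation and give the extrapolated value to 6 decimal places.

-4.378775

r = 3: numerator weight 8, denominator 7.
8*(-4.4097933059) = -35.2783464472; (-35.2783464472) − (-4.6269209144) = -30.6514255328
(-30.6514255328) ÷ 7 = -4.3787750761
Shift from A(h/2): +0.0310182298.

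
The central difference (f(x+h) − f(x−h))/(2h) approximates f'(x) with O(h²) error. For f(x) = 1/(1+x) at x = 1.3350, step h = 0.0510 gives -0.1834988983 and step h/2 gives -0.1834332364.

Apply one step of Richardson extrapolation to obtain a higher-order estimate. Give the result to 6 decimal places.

Leading term ∝ h^2; use weight 4 = 2^2.
4·(-0.1834332364) = -0.7337329456; subtract (-0.1834988983) → -0.5502340473
R = (-0.5502340473)/3 = -0.1834113491

-0.183411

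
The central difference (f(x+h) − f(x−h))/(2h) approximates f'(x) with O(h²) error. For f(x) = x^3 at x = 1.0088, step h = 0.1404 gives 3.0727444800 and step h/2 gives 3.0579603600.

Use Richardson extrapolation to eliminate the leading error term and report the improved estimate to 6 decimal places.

3.053032

r = 2, so 2^r = 4.
A(h/2) − A(h) = 3.0579603600 − 3.0727444800 = -0.0147841200
Divide by 2^2 − 1 = 3: (-0.0147841200)/3 = -0.0049280400
R = 3.0579603600 − 0.0049280400 = 3.0530323200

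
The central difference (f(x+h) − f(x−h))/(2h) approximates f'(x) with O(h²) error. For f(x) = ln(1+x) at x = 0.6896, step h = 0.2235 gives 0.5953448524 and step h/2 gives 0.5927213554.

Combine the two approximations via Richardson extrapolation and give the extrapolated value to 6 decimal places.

0.591847

r = 2: numerator weight 4, denominator 3.
Weighted: 2.3708854216 − 0.5953448524 = 1.7755405692
1.7755405692 ÷ 3 = 0.5918468564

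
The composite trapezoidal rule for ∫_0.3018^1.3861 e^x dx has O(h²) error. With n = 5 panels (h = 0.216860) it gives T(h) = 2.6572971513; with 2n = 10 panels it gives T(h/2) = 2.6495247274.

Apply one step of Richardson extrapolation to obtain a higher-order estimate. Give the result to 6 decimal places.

2.646934

Leading term ∝ h^2; use weight 4 = 2^2.
Weighted: 10.5980989096 − 2.6572971513 = 7.9408017583
R = 7.9408017583/3 = 2.6469339194
Gap between inputs: 7.772e-03; correction applied: −0.0025908080.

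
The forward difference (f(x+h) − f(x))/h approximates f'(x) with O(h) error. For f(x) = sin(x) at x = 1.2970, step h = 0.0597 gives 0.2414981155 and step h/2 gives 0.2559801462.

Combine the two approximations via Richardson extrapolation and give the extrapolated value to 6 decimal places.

0.270462

r = 1: numerator weight 2, denominator 1.
2^1·A(h/2) = 0.5119602924; minus A(h) gives 0.2704621769.
Extrapolated: 0.2704621769 / 1 = 0.2704621769
Correction |R − A(h/2)| = 1.448e-02; gap |A(h/2) − A(h)| = 1.448e-02.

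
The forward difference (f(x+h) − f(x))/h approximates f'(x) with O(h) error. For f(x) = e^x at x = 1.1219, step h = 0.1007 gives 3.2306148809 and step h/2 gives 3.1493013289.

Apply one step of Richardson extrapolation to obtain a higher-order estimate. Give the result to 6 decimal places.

r = 1, so 2^r = 2.
2×3.1493013289 = 6.2986026578; subtract 3.2306148809 → 3.0679877769
Divide by 2^1 − 1 = 1.
Result: 3.0679877769

3.067988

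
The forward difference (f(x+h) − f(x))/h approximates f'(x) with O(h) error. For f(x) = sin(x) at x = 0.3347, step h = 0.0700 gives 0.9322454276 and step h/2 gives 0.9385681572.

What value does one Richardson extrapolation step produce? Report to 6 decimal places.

Error is O(h^1); halving h shrinks it by 2^1 = 2.
2×0.9385681572 = 1.8771363144; 1.8771363144 − 0.9322454276 = 0.9448908868
Divide by 2^1 − 1 = 1.
Extrapolated: 0.9448908868 / 1 = 0.9448908868

0.944891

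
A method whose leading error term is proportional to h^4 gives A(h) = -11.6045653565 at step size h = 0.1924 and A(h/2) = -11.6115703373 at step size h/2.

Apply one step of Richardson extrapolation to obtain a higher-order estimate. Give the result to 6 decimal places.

The method has order 4: 2^4 = 16.
Difference of the inputs: -11.6115703373 − (-11.6045653565) = -0.0070049808
Divide by 2^4 − 1 = 15: (-0.0070049808)/15 = -0.0004669987
R = -11.6115703373 − 0.0004669987 = -11.6120373360

-11.612037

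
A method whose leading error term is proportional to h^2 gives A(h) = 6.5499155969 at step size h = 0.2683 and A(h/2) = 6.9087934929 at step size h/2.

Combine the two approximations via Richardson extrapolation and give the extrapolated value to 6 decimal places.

r = 2, so 2^r = 4.
Weighted: 27.6351739716 − 6.5499155969 = 21.0852583747
Extrapolated: 21.0852583747 / 3 = 7.0284194582
Gap between inputs: 3.589e-01; correction applied: +0.1196259653.

7.028419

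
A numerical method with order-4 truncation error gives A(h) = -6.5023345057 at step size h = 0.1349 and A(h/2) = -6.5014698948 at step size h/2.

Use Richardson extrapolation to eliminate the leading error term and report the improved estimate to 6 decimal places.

With r = 4 the leading error scales as h^4, so the weight is 2^4 = 16.
16*(-6.5014698948) = -104.0235183168; subtract (-6.5023345057) → -97.5211838111
R = (-97.5211838111)/15 = -6.5014122541
Correction |R − A(h/2)| = 5.764e-05; gap |A(h/2) − A(h)| = 8.646e-04.

-6.501412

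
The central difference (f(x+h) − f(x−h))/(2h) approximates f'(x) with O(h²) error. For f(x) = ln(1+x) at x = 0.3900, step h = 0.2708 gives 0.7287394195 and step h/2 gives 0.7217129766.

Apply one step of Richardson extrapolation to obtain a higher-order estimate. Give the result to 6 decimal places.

0.719371

r = 2, so 2^r = 4.
Weighted: 2.8868519064 − 0.7287394195 = 2.1581124869
Denominator 4 − 1 = 3.
Extrapolated: 2.1581124869 / 3 = 0.7193708290
Shift from A(h/2): −0.0023421476.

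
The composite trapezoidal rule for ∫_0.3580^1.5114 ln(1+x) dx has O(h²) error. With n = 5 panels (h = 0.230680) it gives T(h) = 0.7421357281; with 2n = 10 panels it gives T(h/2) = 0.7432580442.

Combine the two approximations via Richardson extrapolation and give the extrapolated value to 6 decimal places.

0.743632

r = 2, so 2^r = 4.
4·0.7432580442 = 2.9730321768; subtract 0.7421357281 → 2.2308964487
Divide by 2^2 − 1 = 3.
So the Richardson estimate is 0.7436321496.
Correction |R − A(h/2)| = 3.741e-04; gap |A(h/2) − A(h)| = 1.122e-03.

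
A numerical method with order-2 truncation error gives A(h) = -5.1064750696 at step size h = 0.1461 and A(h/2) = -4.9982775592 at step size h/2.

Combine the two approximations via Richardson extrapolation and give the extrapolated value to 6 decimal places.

r = 2, so 2^r = 4.
2^2 × A(h/2) = -19.9931102368; minus A(h) gives -14.8866351672.
Extrapolated: (-14.8866351672) / 3 = -4.9622117224

-4.962212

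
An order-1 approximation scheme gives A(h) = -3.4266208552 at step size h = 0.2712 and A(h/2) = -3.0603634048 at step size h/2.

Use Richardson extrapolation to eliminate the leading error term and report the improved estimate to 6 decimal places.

The method has order 1: 2^1 = 2.
Top: 2(-3.0603634048) − (-3.4266208552) = -2.6941059544
Denominator 2 − 1 = 1.
Extrapolated: (-2.6941059544) / 1 = -2.6941059544
Gap between inputs: 3.663e-01; correction applied: +0.3662574504.

-2.694106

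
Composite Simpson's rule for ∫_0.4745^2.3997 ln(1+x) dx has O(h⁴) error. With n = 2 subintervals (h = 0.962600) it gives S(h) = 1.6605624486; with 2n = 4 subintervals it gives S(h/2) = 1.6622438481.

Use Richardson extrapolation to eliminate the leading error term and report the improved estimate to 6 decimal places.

Leading term ∝ h^4; use weight 16 = 2^4.
16·1.6622438481 = 26.5959015696; subtract 1.6605624486 → 24.9353391210
24.9353391210 ÷ 15 = 1.6623559414

1.662356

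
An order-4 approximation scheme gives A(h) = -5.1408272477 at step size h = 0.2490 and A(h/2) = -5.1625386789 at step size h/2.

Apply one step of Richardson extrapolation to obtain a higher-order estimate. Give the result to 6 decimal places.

-5.163986

Leading term ∝ h^4; use weight 16 = 2^4.
Difference of the inputs: -5.1625386789 − (-5.1408272477) = -0.0217114312
Correction (A(h/2) − A(h))/(16 − 1) = (-0.0217114312)/15 = -0.0014474287
R = A(h/2) + (A(h/2) − A(h))/15 = -5.1625386789 − 0.0014474287 = -5.1639861076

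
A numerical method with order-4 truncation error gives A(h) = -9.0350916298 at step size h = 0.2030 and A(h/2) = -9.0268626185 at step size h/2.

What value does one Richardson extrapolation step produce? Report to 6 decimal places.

The method has order 4: 2^4 = 16.
Weighted: (-144.4298018960) − (-9.0350916298) = -135.3947102662
Denominator 16 − 1 = 15.
(-135.3947102662) ÷ 15 = -9.0263140177

-9.026314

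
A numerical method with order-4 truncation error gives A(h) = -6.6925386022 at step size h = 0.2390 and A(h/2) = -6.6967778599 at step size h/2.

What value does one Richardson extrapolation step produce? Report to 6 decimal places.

Method order is 4; weight 2^4 = 16.
16*(-6.6967778599) = -107.1484457584; subtract (-6.6925386022) → -100.4559071562
R = (-100.4559071562)/15 = -6.6970604771
Shift from A(h/2): −0.0002826172.

-6.697060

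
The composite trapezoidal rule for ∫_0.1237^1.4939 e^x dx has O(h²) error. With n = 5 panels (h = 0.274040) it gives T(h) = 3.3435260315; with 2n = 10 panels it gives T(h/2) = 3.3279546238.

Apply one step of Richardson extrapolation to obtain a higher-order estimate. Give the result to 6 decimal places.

3.322764

Method order is 2; weight 2^2 = 4.
4*3.3279546238 = 13.3118184952; subtract 3.3435260315 → 9.9682924637
(4*3.3279546238 − 3.3435260315)/(4 − 1) = 3.3227641546
Correction |R − A(h/2)| = 5.190e-03; gap |A(h/2) − A(h)| = 1.557e-02.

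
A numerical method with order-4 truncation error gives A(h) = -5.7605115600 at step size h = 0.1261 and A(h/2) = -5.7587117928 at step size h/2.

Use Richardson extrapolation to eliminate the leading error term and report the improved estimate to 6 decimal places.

With r = 4 the leading error scales as h^4, so the weight is 2^4 = 16.
A(h/2) − A(h) = -5.7587117928 − (-5.7605115600) = 0.0017997672
Divide by 2^4 − 1 = 15: 0.0017997672/15 = 0.0001199845
R = -5.7587117928 + 0.0001199845 = -5.7585918083

-5.758592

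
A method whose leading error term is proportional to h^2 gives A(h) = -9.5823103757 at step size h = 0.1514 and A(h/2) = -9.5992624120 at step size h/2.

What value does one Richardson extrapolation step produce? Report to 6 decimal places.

Leading term ∝ h^2; use weight 4 = 2^2.
Numerator 4·A(h/2) − A(h) = 4·(-9.5992624120) − (-9.5823103757) = -28.8147392723
Divide by 2^2 − 1 = 3.
(4·(-9.5992624120) − (-9.5823103757))/(4 − 1) = -9.6049130908

-9.604913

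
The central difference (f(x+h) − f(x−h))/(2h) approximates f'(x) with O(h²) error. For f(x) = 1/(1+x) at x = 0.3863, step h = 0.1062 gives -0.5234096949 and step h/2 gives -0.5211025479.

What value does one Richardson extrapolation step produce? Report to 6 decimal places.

Method order is 2; weight 2^2 = 4.
2^2 × A(h/2) = -2.0844101916; minus A(h) gives -1.5610004967.
(-1.5610004967) ÷ 3 = -0.5203334989
Gap between inputs: 2.307e-03; correction applied: +0.0007690490.

-0.520333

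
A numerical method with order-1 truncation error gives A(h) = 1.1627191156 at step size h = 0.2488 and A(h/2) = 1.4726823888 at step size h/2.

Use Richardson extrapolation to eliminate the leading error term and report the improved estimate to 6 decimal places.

r = 1, so 2^r = 2.
2 × 1.4726823888 − 1.1627191156 = 1.7826456620
R = 1.7826456620/1 = 1.7826456620

1.782646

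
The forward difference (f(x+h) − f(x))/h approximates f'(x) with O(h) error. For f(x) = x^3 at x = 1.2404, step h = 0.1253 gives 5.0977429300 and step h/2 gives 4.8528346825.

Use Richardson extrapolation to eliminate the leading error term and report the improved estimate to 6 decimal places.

4.607926

Leading term ∝ h^1; use weight 2 = 2^1.
Difference of the inputs: 4.8528346825 − 5.0977429300 = -0.2449082475
Correction (A(h/2) − A(h))/(2 − 1) = (-0.2449082475)/1 = -0.2449082475
R = A(h/2) + (A(h/2) − A(h))/1 = 4.8528346825 − 0.2449082475 = 4.6079264350
Gap between inputs: 2.449e-01; correction applied: −0.2449082475.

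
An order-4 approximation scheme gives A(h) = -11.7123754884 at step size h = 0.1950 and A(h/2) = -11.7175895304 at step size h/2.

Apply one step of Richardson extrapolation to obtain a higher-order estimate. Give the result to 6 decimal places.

-11.717937

Method order is 4; weight 2^4 = 16.
16 × (-11.7175895304) = -187.4814324864; (-187.4814324864) − (-11.7123754884) = -175.7690569980
Denominator 16 − 1 = 15.
So the Richardson estimate is -11.7179371332.
Gap between inputs: 5.214e-03; correction applied: −0.0003476028.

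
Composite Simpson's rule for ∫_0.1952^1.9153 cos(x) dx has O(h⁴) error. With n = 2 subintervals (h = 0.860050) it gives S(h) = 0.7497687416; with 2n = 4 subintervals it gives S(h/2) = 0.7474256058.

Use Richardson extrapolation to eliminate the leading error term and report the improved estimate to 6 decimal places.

Method order is 4; weight 2^4 = 16.
Weighted: 11.9588096928 − 0.7497687416 = 11.2090409512
11.2090409512 ÷ 15 = 0.7472693967
Gap between inputs: 2.343e-03; correction applied: −0.0001562091.

0.747269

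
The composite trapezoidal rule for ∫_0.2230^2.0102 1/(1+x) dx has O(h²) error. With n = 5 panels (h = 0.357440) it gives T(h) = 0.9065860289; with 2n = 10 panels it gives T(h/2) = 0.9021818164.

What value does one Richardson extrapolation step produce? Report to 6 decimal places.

0.900714

The method has order 2: 2^2 = 4.
Weighted: 3.6087272656 − 0.9065860289 = 2.7021412367
2.7021412367 ÷ 3 = 0.9007137456
Correction |R − A(h/2)| = 1.468e-03; gap |A(h/2) − A(h)| = 4.404e-03.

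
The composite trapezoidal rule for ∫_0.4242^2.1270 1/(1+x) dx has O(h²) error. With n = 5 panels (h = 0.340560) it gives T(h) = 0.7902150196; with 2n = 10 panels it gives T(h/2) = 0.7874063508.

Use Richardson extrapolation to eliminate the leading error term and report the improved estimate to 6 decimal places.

Method order is 2; weight 2^2 = 4.
Numerator 4×A(h/2) − A(h) = 4×0.7874063508 − 0.7902150196 = 2.3594103836
Denominator 4 − 1 = 3.
So the Richardson estimate is 0.7864701279.

0.786470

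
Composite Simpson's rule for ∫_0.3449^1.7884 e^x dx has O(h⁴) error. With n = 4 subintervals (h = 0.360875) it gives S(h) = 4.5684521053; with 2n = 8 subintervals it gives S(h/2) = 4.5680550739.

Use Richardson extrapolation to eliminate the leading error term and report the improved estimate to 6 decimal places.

r = 4: numerator weight 16, denominator 15.
16×4.5680550739 = 73.0888811824; subtract 4.5684521053 → 68.5204290771
68.5204290771 ÷ 15 = 4.5680286051
Gap between inputs: 3.970e-04; correction applied: −0.0000264688.

4.568029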